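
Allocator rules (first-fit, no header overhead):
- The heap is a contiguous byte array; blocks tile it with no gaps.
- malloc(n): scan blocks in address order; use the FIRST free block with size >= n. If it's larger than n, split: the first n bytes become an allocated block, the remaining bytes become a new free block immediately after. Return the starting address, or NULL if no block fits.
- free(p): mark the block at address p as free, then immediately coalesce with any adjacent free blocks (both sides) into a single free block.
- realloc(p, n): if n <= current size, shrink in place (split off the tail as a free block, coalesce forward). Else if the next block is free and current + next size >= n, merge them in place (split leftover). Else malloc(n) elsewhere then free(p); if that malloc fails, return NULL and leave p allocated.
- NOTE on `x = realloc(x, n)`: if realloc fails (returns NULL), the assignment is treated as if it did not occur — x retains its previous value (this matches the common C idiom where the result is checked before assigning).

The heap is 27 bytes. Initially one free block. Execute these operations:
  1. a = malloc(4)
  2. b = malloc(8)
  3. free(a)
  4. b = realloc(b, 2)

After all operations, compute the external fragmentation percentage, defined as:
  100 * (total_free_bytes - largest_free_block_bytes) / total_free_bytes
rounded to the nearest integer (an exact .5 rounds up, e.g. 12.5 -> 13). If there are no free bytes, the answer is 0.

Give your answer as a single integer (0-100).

Op 1: a = malloc(4) -> a = 0; heap: [0-3 ALLOC][4-26 FREE]
Op 2: b = malloc(8) -> b = 4; heap: [0-3 ALLOC][4-11 ALLOC][12-26 FREE]
Op 3: free(a) -> (freed a); heap: [0-3 FREE][4-11 ALLOC][12-26 FREE]
Op 4: b = realloc(b, 2) -> b = 4; heap: [0-3 FREE][4-5 ALLOC][6-26 FREE]
Free blocks: [4 21] total_free=25 largest=21 -> 100*(25-21)/25 = 400/25 = 16

Answer: 16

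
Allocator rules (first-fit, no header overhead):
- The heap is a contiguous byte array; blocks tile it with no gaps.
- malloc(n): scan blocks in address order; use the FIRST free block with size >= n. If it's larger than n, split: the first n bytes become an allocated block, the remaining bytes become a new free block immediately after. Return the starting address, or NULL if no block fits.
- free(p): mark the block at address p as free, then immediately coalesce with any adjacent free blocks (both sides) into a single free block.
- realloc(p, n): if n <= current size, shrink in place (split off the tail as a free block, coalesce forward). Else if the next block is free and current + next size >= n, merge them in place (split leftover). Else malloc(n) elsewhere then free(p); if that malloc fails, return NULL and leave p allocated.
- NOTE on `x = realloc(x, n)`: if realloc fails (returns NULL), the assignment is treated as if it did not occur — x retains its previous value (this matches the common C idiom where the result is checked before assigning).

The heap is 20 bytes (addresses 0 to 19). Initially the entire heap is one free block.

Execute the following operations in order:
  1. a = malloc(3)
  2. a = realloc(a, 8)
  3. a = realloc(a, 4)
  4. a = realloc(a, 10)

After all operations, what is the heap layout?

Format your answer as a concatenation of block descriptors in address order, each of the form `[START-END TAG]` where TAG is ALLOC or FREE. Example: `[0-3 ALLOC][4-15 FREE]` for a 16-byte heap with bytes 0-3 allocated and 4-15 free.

Answer: [0-9 ALLOC][10-19 FREE]

Derivation:
Op 1: a = malloc(3) -> a = 0; heap: [0-2 ALLOC][3-19 FREE]
Op 2: a = realloc(a, 8) -> a = 0; heap: [0-7 ALLOC][8-19 FREE]
Op 3: a = realloc(a, 4) -> a = 0; heap: [0-3 ALLOC][4-19 FREE]
Op 4: a = realloc(a, 10) -> a = 0; heap: [0-9 ALLOC][10-19 FREE]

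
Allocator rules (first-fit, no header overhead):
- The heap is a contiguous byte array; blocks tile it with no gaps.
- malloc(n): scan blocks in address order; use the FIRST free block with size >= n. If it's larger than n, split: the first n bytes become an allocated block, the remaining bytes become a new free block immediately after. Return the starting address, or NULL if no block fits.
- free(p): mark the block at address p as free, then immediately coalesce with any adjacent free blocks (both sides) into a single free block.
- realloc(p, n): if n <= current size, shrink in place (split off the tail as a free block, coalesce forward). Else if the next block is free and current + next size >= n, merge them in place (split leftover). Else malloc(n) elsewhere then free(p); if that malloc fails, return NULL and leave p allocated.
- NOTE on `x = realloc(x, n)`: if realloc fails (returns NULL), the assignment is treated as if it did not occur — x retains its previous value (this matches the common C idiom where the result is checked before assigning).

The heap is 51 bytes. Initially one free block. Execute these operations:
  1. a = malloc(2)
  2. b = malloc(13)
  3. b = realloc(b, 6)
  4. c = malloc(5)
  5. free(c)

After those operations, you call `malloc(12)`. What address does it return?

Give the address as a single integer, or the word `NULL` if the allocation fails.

Op 1: a = malloc(2) -> a = 0; heap: [0-1 ALLOC][2-50 FREE]
Op 2: b = malloc(13) -> b = 2; heap: [0-1 ALLOC][2-14 ALLOC][15-50 FREE]
Op 3: b = realloc(b, 6) -> b = 2; heap: [0-1 ALLOC][2-7 ALLOC][8-50 FREE]
Op 4: c = malloc(5) -> c = 8; heap: [0-1 ALLOC][2-7 ALLOC][8-12 ALLOC][13-50 FREE]
Op 5: free(c) -> (freed c); heap: [0-1 ALLOC][2-7 ALLOC][8-50 FREE]
malloc(12): first-fit scan over [0-1 ALLOC][2-7 ALLOC][8-50 FREE] -> 8

Answer: 8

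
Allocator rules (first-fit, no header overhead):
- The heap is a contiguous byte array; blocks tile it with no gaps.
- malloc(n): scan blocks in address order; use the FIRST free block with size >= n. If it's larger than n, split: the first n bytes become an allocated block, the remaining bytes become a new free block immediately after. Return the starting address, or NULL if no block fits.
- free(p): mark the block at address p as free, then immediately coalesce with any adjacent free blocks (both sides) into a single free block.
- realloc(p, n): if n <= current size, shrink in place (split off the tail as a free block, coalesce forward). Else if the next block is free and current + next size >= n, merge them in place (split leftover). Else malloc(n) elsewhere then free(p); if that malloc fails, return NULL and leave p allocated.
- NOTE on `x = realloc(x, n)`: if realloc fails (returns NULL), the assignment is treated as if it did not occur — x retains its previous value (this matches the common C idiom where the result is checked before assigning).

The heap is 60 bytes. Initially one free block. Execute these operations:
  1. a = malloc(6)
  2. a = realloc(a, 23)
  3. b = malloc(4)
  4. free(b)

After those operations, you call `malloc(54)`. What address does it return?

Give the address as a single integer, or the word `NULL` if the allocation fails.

Op 1: a = malloc(6) -> a = 0; heap: [0-5 ALLOC][6-59 FREE]
Op 2: a = realloc(a, 23) -> a = 0; heap: [0-22 ALLOC][23-59 FREE]
Op 3: b = malloc(4) -> b = 23; heap: [0-22 ALLOC][23-26 ALLOC][27-59 FREE]
Op 4: free(b) -> (freed b); heap: [0-22 ALLOC][23-59 FREE]
malloc(54): first-fit scan over [0-22 ALLOC][23-59 FREE] -> NULL

Answer: NULL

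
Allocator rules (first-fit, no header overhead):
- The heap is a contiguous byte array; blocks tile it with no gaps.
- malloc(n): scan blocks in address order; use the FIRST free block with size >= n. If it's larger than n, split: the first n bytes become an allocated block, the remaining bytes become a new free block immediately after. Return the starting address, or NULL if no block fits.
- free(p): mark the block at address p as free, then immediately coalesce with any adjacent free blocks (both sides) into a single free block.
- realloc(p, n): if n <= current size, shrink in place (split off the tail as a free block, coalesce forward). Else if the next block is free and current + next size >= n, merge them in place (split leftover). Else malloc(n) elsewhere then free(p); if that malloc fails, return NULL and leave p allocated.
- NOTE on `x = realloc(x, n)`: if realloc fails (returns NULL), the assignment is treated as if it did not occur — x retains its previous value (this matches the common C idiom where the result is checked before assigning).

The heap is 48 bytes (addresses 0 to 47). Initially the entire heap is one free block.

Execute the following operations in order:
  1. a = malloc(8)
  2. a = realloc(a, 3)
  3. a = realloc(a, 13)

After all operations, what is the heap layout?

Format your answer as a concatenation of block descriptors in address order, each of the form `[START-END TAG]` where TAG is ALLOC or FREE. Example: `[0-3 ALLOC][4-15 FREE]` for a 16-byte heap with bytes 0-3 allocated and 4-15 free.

Answer: [0-12 ALLOC][13-47 FREE]

Derivation:
Op 1: a = malloc(8) -> a = 0; heap: [0-7 ALLOC][8-47 FREE]
Op 2: a = realloc(a, 3) -> a = 0; heap: [0-2 ALLOC][3-47 FREE]
Op 3: a = realloc(a, 13) -> a = 0; heap: [0-12 ALLOC][13-47 FREE]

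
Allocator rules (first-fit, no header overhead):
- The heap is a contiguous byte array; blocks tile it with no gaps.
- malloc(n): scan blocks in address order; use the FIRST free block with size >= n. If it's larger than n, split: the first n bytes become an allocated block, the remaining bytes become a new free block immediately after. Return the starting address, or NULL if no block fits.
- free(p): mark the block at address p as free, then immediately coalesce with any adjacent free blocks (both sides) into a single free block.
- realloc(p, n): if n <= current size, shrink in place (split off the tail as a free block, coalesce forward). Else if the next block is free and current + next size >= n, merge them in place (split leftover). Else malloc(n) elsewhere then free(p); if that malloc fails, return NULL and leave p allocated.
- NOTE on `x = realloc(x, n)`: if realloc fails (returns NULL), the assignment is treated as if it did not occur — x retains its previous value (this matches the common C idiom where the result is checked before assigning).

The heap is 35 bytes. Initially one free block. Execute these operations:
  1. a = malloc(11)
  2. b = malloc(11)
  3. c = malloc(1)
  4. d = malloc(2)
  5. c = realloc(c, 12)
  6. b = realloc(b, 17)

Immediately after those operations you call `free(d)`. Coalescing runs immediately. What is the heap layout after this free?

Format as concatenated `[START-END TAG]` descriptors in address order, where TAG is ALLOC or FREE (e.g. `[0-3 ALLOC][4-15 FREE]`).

Answer: [0-10 ALLOC][11-21 ALLOC][22-22 ALLOC][23-34 FREE]

Derivation:
Op 1: a = malloc(11) -> a = 0; heap: [0-10 ALLOC][11-34 FREE]
Op 2: b = malloc(11) -> b = 11; heap: [0-10 ALLOC][11-21 ALLOC][22-34 FREE]
Op 3: c = malloc(1) -> c = 22; heap: [0-10 ALLOC][11-21 ALLOC][22-22 ALLOC][23-34 FREE]
Op 4: d = malloc(2) -> d = 23; heap: [0-10 ALLOC][11-21 ALLOC][22-22 ALLOC][23-24 ALLOC][25-34 FREE]
Op 5: c = realloc(c, 12) -> NULL (c unchanged); heap: [0-10 ALLOC][11-21 ALLOC][22-22 ALLOC][23-24 ALLOC][25-34 FREE]
Op 6: b = realloc(b, 17) -> NULL (b unchanged); heap: [0-10 ALLOC][11-21 ALLOC][22-22 ALLOC][23-24 ALLOC][25-34 FREE]
free(d): d = 23 -> block [23-24 ALLOC]; mark free, coalesce with adjacent free neighbors -> [0-10 ALLOC][11-21 ALLOC][22-22 ALLOC][23-34 FREE]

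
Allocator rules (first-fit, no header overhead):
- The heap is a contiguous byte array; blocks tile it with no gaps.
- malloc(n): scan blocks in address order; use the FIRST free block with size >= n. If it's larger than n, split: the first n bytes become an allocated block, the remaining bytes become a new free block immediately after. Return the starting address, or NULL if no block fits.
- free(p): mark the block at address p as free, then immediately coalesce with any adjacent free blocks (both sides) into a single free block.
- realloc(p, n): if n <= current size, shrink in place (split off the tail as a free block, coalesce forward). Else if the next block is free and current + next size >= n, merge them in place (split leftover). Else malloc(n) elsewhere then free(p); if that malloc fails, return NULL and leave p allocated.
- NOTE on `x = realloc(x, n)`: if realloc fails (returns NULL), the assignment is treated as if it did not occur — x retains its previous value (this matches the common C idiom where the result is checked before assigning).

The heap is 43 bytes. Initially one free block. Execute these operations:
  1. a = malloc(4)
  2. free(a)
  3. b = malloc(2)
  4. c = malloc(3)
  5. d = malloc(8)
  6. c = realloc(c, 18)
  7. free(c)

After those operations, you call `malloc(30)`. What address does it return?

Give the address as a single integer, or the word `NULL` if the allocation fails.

Answer: 13

Derivation:
Op 1: a = malloc(4) -> a = 0; heap: [0-3 ALLOC][4-42 FREE]
Op 2: free(a) -> (freed a); heap: [0-42 FREE]
Op 3: b = malloc(2) -> b = 0; heap: [0-1 ALLOC][2-42 FREE]
Op 4: c = malloc(3) -> c = 2; heap: [0-1 ALLOC][2-4 ALLOC][5-42 FREE]
Op 5: d = malloc(8) -> d = 5; heap: [0-1 ALLOC][2-4 ALLOC][5-12 ALLOC][13-42 FREE]
Op 6: c = realloc(c, 18) -> c = 13; heap: [0-1 ALLOC][2-4 FREE][5-12 ALLOC][13-30 ALLOC][31-42 FREE]
Op 7: free(c) -> (freed c); heap: [0-1 ALLOC][2-4 FREE][5-12 ALLOC][13-42 FREE]
malloc(30): first-fit scan over [0-1 ALLOC][2-4 FREE][5-12 ALLOC][13-42 FREE] -> 13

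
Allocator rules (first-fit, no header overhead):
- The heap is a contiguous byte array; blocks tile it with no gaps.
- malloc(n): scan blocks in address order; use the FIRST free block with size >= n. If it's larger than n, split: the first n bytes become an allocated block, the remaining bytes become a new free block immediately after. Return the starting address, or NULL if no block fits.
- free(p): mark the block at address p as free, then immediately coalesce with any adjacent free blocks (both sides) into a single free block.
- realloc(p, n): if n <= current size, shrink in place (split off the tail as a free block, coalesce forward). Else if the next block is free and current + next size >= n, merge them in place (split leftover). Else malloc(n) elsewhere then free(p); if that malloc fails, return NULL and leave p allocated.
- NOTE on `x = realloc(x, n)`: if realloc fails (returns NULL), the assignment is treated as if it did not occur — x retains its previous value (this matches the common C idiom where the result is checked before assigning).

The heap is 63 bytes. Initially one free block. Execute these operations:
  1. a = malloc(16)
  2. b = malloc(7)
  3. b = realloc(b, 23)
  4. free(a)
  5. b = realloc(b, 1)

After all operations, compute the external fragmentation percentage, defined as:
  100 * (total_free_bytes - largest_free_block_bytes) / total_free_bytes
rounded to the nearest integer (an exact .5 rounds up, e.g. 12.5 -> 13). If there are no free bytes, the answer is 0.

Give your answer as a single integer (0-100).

Answer: 26

Derivation:
Op 1: a = malloc(16) -> a = 0; heap: [0-15 ALLOC][16-62 FREE]
Op 2: b = malloc(7) -> b = 16; heap: [0-15 ALLOC][16-22 ALLOC][23-62 FREE]
Op 3: b = realloc(b, 23) -> b = 16; heap: [0-15 ALLOC][16-38 ALLOC][39-62 FREE]
Op 4: free(a) -> (freed a); heap: [0-15 FREE][16-38 ALLOC][39-62 FREE]
Op 5: b = realloc(b, 1) -> b = 16; heap: [0-15 FREE][16-16 ALLOC][17-62 FREE]
Free blocks: [16 46] total_free=62 largest=46 -> 100*(62-46)/62 = 1600/62 ≈ 25.806 -> rounds to 26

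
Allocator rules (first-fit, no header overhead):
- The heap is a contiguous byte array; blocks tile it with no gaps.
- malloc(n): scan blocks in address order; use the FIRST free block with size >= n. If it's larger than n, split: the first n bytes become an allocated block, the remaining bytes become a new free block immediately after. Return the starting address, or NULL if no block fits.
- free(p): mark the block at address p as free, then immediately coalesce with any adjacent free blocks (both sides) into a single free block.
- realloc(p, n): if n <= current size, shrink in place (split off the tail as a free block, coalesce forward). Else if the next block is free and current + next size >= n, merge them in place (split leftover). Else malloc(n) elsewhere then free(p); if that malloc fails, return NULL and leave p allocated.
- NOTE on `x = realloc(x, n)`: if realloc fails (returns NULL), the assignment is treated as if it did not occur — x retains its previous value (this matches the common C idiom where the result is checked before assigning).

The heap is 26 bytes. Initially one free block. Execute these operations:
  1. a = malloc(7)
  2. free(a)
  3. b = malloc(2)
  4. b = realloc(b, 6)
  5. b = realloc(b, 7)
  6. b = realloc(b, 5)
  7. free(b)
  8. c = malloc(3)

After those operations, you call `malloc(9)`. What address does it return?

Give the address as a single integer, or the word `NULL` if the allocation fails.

Answer: 3

Derivation:
Op 1: a = malloc(7) -> a = 0; heap: [0-6 ALLOC][7-25 FREE]
Op 2: free(a) -> (freed a); heap: [0-25 FREE]
Op 3: b = malloc(2) -> b = 0; heap: [0-1 ALLOC][2-25 FREE]
Op 4: b = realloc(b, 6) -> b = 0; heap: [0-5 ALLOC][6-25 FREE]
Op 5: b = realloc(b, 7) -> b = 0; heap: [0-6 ALLOC][7-25 FREE]
Op 6: b = realloc(b, 5) -> b = 0; heap: [0-4 ALLOC][5-25 FREE]
Op 7: free(b) -> (freed b); heap: [0-25 FREE]
Op 8: c = malloc(3) -> c = 0; heap: [0-2 ALLOC][3-25 FREE]
malloc(9): first-fit scan over [0-2 ALLOC][3-25 FREE] -> 3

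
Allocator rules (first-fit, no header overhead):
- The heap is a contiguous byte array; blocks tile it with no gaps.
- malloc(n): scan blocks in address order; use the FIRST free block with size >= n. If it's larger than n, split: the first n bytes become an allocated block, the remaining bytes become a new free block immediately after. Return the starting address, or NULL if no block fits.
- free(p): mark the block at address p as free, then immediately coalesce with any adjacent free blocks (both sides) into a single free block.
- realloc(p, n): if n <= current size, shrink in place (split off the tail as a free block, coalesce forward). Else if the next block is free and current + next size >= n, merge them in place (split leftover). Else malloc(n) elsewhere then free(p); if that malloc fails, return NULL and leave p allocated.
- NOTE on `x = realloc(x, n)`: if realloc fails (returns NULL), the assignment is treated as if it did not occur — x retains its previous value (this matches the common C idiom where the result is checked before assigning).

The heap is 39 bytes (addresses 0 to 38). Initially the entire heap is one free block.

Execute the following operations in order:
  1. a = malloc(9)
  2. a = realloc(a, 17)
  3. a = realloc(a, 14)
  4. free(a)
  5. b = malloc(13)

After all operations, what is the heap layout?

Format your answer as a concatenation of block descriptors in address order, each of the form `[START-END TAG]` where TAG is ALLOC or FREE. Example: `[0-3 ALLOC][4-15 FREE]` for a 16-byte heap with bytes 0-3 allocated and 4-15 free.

Op 1: a = malloc(9) -> a = 0; heap: [0-8 ALLOC][9-38 FREE]
Op 2: a = realloc(a, 17) -> a = 0; heap: [0-16 ALLOC][17-38 FREE]
Op 3: a = realloc(a, 14) -> a = 0; heap: [0-13 ALLOC][14-38 FREE]
Op 4: free(a) -> (freed a); heap: [0-38 FREE]
Op 5: b = malloc(13) -> b = 0; heap: [0-12 ALLOC][13-38 FREE]

Answer: [0-12 ALLOC][13-38 FREE]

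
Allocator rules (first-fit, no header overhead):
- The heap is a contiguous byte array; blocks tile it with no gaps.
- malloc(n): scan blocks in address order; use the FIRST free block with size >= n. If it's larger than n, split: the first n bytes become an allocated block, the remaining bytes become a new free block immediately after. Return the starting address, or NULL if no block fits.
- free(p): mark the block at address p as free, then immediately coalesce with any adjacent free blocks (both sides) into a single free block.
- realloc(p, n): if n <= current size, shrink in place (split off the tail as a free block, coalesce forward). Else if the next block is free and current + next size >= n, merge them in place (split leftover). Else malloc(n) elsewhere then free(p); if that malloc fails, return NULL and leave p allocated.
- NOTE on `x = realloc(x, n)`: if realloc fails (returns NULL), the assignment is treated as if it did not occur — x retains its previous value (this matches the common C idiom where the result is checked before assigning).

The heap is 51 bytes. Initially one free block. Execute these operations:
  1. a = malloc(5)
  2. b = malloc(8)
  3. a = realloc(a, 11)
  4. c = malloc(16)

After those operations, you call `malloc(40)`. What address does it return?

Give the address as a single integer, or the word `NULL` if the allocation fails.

Op 1: a = malloc(5) -> a = 0; heap: [0-4 ALLOC][5-50 FREE]
Op 2: b = malloc(8) -> b = 5; heap: [0-4 ALLOC][5-12 ALLOC][13-50 FREE]
Op 3: a = realloc(a, 11) -> a = 13; heap: [0-4 FREE][5-12 ALLOC][13-23 ALLOC][24-50 FREE]
Op 4: c = malloc(16) -> c = 24; heap: [0-4 FREE][5-12 ALLOC][13-23 ALLOC][24-39 ALLOC][40-50 FREE]
malloc(40): first-fit scan over [0-4 FREE][5-12 ALLOC][13-23 ALLOC][24-39 ALLOC][40-50 FREE] -> NULL

Answer: NULL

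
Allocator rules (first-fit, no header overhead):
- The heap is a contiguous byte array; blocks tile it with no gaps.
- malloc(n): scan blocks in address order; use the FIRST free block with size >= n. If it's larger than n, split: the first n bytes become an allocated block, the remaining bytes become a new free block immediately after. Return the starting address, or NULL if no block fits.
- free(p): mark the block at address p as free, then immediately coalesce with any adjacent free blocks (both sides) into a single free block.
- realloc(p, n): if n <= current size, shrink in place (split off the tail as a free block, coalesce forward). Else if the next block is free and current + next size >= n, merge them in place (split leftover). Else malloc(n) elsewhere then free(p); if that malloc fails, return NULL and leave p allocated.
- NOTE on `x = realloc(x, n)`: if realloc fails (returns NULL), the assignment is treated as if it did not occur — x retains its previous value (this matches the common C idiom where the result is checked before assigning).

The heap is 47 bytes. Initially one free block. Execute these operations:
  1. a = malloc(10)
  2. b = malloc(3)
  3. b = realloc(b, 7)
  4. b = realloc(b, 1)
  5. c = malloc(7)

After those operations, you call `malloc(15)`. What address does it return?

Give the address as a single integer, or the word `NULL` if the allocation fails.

Op 1: a = malloc(10) -> a = 0; heap: [0-9 ALLOC][10-46 FREE]
Op 2: b = malloc(3) -> b = 10; heap: [0-9 ALLOC][10-12 ALLOC][13-46 FREE]
Op 3: b = realloc(b, 7) -> b = 10; heap: [0-9 ALLOC][10-16 ALLOC][17-46 FREE]
Op 4: b = realloc(b, 1) -> b = 10; heap: [0-9 ALLOC][10-10 ALLOC][11-46 FREE]
Op 5: c = malloc(7) -> c = 11; heap: [0-9 ALLOC][10-10 ALLOC][11-17 ALLOC][18-46 FREE]
malloc(15): first-fit scan over [0-9 ALLOC][10-10 ALLOC][11-17 ALLOC][18-46 FREE] -> 18

Answer: 18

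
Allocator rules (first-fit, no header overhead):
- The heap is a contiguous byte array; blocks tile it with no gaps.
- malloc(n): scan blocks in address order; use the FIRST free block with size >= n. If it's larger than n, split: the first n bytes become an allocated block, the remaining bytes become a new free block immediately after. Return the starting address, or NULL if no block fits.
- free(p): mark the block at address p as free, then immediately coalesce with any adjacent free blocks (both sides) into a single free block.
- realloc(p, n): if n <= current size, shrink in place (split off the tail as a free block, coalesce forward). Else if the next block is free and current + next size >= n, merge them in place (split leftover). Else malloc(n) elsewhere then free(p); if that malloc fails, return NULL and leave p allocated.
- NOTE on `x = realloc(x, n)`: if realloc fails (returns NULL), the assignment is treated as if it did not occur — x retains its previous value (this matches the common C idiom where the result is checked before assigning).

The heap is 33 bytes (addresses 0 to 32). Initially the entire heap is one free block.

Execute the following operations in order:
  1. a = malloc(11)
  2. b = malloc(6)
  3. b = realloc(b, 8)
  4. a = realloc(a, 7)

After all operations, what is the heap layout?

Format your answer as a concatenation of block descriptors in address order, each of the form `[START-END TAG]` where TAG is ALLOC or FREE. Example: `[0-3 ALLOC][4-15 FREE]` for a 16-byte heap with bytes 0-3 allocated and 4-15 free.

Answer: [0-6 ALLOC][7-10 FREE][11-18 ALLOC][19-32 FREE]

Derivation:
Op 1: a = malloc(11) -> a = 0; heap: [0-10 ALLOC][11-32 FREE]
Op 2: b = malloc(6) -> b = 11; heap: [0-10 ALLOC][11-16 ALLOC][17-32 FREE]
Op 3: b = realloc(b, 8) -> b = 11; heap: [0-10 ALLOC][11-18 ALLOC][19-32 FREE]
Op 4: a = realloc(a, 7) -> a = 0; heap: [0-6 ALLOC][7-10 FREE][11-18 ALLOC][19-32 FREE]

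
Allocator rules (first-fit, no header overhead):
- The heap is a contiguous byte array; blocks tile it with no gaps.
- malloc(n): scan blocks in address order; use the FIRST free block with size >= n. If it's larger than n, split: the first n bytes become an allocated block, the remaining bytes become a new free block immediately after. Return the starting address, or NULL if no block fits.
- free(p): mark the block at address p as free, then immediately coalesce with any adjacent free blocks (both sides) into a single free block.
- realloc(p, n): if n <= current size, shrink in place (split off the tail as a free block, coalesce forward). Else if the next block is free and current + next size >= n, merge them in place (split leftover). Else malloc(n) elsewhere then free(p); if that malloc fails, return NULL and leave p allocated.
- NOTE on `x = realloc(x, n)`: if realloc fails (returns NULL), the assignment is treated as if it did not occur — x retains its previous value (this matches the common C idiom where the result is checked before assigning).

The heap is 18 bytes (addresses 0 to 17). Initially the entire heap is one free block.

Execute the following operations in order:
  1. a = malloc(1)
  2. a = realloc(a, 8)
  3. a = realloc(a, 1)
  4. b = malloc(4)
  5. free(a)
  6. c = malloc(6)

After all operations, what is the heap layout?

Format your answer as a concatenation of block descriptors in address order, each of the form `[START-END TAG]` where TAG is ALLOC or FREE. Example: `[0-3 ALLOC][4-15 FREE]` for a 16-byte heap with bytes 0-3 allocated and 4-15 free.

Answer: [0-0 FREE][1-4 ALLOC][5-10 ALLOC][11-17 FREE]

Derivation:
Op 1: a = malloc(1) -> a = 0; heap: [0-0 ALLOC][1-17 FREE]
Op 2: a = realloc(a, 8) -> a = 0; heap: [0-7 ALLOC][8-17 FREE]
Op 3: a = realloc(a, 1) -> a = 0; heap: [0-0 ALLOC][1-17 FREE]
Op 4: b = malloc(4) -> b = 1; heap: [0-0 ALLOC][1-4 ALLOC][5-17 FREE]
Op 5: free(a) -> (freed a); heap: [0-0 FREE][1-4 ALLOC][5-17 FREE]
Op 6: c = malloc(6) -> c = 5; heap: [0-0 FREE][1-4 ALLOC][5-10 ALLOC][11-17 FREE]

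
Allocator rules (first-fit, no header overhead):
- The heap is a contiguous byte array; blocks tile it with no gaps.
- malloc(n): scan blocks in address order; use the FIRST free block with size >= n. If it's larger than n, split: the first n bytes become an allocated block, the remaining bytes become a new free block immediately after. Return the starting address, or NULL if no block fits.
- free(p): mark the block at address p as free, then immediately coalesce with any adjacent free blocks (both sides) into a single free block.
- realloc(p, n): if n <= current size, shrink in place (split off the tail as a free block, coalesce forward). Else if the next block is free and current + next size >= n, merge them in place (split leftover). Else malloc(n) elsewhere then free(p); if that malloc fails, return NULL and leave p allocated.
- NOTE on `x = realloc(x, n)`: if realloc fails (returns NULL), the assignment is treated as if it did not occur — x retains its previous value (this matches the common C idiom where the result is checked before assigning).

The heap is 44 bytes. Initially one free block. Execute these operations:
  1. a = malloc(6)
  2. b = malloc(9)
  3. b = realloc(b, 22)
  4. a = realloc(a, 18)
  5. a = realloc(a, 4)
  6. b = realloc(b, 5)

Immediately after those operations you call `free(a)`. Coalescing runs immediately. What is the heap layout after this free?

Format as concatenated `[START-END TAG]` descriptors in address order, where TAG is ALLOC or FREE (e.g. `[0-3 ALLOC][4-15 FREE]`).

Answer: [0-5 FREE][6-10 ALLOC][11-43 FREE]

Derivation:
Op 1: a = malloc(6) -> a = 0; heap: [0-5 ALLOC][6-43 FREE]
Op 2: b = malloc(9) -> b = 6; heap: [0-5 ALLOC][6-14 ALLOC][15-43 FREE]
Op 3: b = realloc(b, 22) -> b = 6; heap: [0-5 ALLOC][6-27 ALLOC][28-43 FREE]
Op 4: a = realloc(a, 18) -> NULL (a unchanged); heap: [0-5 ALLOC][6-27 ALLOC][28-43 FREE]
Op 5: a = realloc(a, 4) -> a = 0; heap: [0-3 ALLOC][4-5 FREE][6-27 ALLOC][28-43 FREE]
Op 6: b = realloc(b, 5) -> b = 6; heap: [0-3 ALLOC][4-5 FREE][6-10 ALLOC][11-43 FREE]
free(a): a = 0 -> block [0-3 ALLOC]; mark free, coalesce with adjacent free neighbors -> [0-5 FREE][6-10 ALLOC][11-43 FREE]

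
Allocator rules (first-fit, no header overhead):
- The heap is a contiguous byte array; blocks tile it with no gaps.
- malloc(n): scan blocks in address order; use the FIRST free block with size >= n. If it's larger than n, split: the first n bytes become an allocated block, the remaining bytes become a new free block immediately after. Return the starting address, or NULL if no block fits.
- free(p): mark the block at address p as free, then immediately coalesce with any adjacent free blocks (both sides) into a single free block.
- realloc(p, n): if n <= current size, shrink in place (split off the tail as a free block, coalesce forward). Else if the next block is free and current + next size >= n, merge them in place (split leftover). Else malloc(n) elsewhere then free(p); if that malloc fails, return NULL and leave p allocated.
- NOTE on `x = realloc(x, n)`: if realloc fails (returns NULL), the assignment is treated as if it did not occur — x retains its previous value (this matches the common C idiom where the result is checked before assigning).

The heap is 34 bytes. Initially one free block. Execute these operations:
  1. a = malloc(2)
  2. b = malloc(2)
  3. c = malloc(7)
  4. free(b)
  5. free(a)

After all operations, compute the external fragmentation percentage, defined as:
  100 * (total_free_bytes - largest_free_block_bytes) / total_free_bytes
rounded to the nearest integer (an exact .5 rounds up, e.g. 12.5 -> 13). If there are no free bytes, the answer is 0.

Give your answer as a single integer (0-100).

Op 1: a = malloc(2) -> a = 0; heap: [0-1 ALLOC][2-33 FREE]
Op 2: b = malloc(2) -> b = 2; heap: [0-1 ALLOC][2-3 ALLOC][4-33 FREE]
Op 3: c = malloc(7) -> c = 4; heap: [0-1 ALLOC][2-3 ALLOC][4-10 ALLOC][11-33 FREE]
Op 4: free(b) -> (freed b); heap: [0-1 ALLOC][2-3 FREE][4-10 ALLOC][11-33 FREE]
Op 5: free(a) -> (freed a); heap: [0-3 FREE][4-10 ALLOC][11-33 FREE]
Free blocks: [4 23] total_free=27 largest=23 -> 100*(27-23)/27 = 400/27 ≈ 14.815 -> rounds to 15

Answer: 15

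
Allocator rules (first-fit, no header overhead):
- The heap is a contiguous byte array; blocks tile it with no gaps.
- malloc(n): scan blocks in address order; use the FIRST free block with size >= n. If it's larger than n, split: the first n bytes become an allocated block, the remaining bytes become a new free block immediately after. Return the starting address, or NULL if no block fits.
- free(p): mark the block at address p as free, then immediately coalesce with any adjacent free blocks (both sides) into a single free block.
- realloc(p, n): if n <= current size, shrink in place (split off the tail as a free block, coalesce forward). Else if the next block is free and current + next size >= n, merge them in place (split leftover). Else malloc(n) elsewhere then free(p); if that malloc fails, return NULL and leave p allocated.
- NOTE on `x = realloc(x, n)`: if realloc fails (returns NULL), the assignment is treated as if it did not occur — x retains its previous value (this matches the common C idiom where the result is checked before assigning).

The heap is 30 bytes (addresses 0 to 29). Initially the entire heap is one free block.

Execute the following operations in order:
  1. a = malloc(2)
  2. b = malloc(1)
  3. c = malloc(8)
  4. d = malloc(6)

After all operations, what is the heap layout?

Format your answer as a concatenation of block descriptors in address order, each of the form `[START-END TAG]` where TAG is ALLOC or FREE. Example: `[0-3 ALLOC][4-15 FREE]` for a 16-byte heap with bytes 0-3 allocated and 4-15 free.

Op 1: a = malloc(2) -> a = 0; heap: [0-1 ALLOC][2-29 FREE]
Op 2: b = malloc(1) -> b = 2; heap: [0-1 ALLOC][2-2 ALLOC][3-29 FREE]
Op 3: c = malloc(8) -> c = 3; heap: [0-1 ALLOC][2-2 ALLOC][3-10 ALLOC][11-29 FREE]
Op 4: d = malloc(6) -> d = 11; heap: [0-1 ALLOC][2-2 ALLOC][3-10 ALLOC][11-16 ALLOC][17-29 FREE]

Answer: [0-1 ALLOC][2-2 ALLOC][3-10 ALLOC][11-16 ALLOC][17-29 FREE]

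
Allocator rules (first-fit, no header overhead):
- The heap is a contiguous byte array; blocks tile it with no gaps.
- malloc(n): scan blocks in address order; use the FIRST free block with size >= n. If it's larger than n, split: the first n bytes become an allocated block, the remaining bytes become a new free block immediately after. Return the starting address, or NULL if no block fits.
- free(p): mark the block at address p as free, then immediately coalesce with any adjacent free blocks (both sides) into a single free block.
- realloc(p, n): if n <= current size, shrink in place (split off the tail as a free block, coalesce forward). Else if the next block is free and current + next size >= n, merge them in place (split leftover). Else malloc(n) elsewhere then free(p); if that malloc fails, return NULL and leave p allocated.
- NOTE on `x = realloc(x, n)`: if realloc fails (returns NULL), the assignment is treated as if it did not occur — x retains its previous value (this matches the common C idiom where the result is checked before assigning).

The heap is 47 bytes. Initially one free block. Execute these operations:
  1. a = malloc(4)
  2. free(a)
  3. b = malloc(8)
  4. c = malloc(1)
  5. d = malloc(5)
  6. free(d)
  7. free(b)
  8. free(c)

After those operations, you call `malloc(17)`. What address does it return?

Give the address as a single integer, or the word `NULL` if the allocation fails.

Op 1: a = malloc(4) -> a = 0; heap: [0-3 ALLOC][4-46 FREE]
Op 2: free(a) -> (freed a); heap: [0-46 FREE]
Op 3: b = malloc(8) -> b = 0; heap: [0-7 ALLOC][8-46 FREE]
Op 4: c = malloc(1) -> c = 8; heap: [0-7 ALLOC][8-8 ALLOC][9-46 FREE]
Op 5: d = malloc(5) -> d = 9; heap: [0-7 ALLOC][8-8 ALLOC][9-13 ALLOC][14-46 FREE]
Op 6: free(d) -> (freed d); heap: [0-7 ALLOC][8-8 ALLOC][9-46 FREE]
Op 7: free(b) -> (freed b); heap: [0-7 FREE][8-8 ALLOC][9-46 FREE]
Op 8: free(c) -> (freed c); heap: [0-46 FREE]
malloc(17): first-fit scan over [0-46 FREE] -> 0

Answer: 0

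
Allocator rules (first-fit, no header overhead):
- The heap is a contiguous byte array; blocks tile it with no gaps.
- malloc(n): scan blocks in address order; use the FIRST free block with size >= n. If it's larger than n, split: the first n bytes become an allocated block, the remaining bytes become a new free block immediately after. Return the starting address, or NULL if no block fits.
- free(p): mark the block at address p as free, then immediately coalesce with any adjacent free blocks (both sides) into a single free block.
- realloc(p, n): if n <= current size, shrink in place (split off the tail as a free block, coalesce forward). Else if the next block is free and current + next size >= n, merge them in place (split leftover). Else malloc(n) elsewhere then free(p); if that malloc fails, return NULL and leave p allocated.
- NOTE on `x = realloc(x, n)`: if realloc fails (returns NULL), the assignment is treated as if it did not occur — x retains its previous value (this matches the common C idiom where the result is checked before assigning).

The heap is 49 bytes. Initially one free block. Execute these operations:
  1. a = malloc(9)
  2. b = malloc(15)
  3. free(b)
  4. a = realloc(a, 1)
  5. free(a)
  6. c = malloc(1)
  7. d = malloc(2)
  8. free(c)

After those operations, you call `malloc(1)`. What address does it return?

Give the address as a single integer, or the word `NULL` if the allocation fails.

Answer: 0

Derivation:
Op 1: a = malloc(9) -> a = 0; heap: [0-8 ALLOC][9-48 FREE]
Op 2: b = malloc(15) -> b = 9; heap: [0-8 ALLOC][9-23 ALLOC][24-48 FREE]
Op 3: free(b) -> (freed b); heap: [0-8 ALLOC][9-48 FREE]
Op 4: a = realloc(a, 1) -> a = 0; heap: [0-0 ALLOC][1-48 FREE]
Op 5: free(a) -> (freed a); heap: [0-48 FREE]
Op 6: c = malloc(1) -> c = 0; heap: [0-0 ALLOC][1-48 FREE]
Op 7: d = malloc(2) -> d = 1; heap: [0-0 ALLOC][1-2 ALLOC][3-48 FREE]
Op 8: free(c) -> (freed c); heap: [0-0 FREE][1-2 ALLOC][3-48 FREE]
malloc(1): first-fit scan over [0-0 FREE][1-2 ALLOC][3-48 FREE] -> 0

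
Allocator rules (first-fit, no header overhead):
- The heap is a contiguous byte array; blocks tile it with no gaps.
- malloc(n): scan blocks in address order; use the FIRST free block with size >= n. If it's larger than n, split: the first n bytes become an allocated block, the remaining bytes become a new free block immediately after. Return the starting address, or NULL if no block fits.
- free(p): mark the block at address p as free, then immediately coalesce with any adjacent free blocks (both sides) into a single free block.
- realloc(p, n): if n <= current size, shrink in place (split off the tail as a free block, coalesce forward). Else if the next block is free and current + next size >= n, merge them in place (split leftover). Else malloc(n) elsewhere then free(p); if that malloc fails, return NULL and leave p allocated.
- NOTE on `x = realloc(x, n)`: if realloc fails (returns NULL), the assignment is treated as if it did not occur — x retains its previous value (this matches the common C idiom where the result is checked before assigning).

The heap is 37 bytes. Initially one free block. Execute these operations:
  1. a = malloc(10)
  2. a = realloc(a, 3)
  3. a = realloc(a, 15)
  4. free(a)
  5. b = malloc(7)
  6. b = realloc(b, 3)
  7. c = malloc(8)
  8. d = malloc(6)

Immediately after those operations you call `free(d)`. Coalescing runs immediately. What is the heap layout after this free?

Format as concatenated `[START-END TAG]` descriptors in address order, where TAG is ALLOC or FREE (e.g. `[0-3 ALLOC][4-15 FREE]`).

Answer: [0-2 ALLOC][3-10 ALLOC][11-36 FREE]

Derivation:
Op 1: a = malloc(10) -> a = 0; heap: [0-9 ALLOC][10-36 FREE]
Op 2: a = realloc(a, 3) -> a = 0; heap: [0-2 ALLOC][3-36 FREE]
Op 3: a = realloc(a, 15) -> a = 0; heap: [0-14 ALLOC][15-36 FREE]
Op 4: free(a) -> (freed a); heap: [0-36 FREE]
Op 5: b = malloc(7) -> b = 0; heap: [0-6 ALLOC][7-36 FREE]
Op 6: b = realloc(b, 3) -> b = 0; heap: [0-2 ALLOC][3-36 FREE]
Op 7: c = malloc(8) -> c = 3; heap: [0-2 ALLOC][3-10 ALLOC][11-36 FREE]
Op 8: d = malloc(6) -> d = 11; heap: [0-2 ALLOC][3-10 ALLOC][11-16 ALLOC][17-36 FREE]
free(d): d = 11 -> block [11-16 ALLOC]; mark free, coalesce with adjacent free neighbors -> [0-2 ALLOC][3-10 ALLOC][11-36 FREE]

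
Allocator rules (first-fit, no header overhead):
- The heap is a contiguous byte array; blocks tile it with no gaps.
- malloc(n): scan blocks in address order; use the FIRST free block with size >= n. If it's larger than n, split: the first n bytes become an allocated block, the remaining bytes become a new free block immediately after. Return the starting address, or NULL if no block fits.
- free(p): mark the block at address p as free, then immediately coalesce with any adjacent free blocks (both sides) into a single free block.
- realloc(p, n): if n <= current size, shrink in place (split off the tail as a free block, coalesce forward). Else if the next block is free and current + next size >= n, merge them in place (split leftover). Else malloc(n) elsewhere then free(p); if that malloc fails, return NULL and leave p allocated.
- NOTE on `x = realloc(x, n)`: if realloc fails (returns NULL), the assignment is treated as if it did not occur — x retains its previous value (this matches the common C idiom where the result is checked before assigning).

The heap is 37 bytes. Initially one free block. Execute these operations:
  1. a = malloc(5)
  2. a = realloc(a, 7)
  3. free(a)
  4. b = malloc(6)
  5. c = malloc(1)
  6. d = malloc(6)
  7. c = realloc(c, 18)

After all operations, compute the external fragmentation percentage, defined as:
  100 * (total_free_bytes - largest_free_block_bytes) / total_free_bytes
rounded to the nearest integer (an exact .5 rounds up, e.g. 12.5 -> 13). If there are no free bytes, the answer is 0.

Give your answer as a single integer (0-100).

Op 1: a = malloc(5) -> a = 0; heap: [0-4 ALLOC][5-36 FREE]
Op 2: a = realloc(a, 7) -> a = 0; heap: [0-6 ALLOC][7-36 FREE]
Op 3: free(a) -> (freed a); heap: [0-36 FREE]
Op 4: b = malloc(6) -> b = 0; heap: [0-5 ALLOC][6-36 FREE]
Op 5: c = malloc(1) -> c = 6; heap: [0-5 ALLOC][6-6 ALLOC][7-36 FREE]
Op 6: d = malloc(6) -> d = 7; heap: [0-5 ALLOC][6-6 ALLOC][7-12 ALLOC][13-36 FREE]
Op 7: c = realloc(c, 18) -> c = 13; heap: [0-5 ALLOC][6-6 FREE][7-12 ALLOC][13-30 ALLOC][31-36 FREE]
Free blocks: [1 6] total_free=7 largest=6 -> 100*(7-6)/7 = 100/7 ≈ 14.286 -> rounds to 14

Answer: 14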